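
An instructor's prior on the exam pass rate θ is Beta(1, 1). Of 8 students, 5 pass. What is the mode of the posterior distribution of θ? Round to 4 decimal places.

0.6250

Posterior: Beta(1+5, 1+3) = Beta(6, 4).
Mode = (6−1)/(6+4−2) = 5/8 = 0.6250.
With a flat prior the MAP equals the MLE, 5/8.
Mean = 6/(6+4) = 6/10 = 0.6000.
This is the posterior mode — the MAP estimate.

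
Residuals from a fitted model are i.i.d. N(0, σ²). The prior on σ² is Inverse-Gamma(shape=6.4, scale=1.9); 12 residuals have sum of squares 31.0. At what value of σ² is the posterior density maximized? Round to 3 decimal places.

1.299

Posterior: Inverse-Gamma(shape = 6.4+12/2 = 12.4, scale = 1.9+31.0/2 = 17.4).
Mode = β/(α+1) = 17.4/13.4 = 1.299.
Mean = β/(α−1) = 17.4/11.4 = 1.526.
This is the posterior mode — the MAP estimate.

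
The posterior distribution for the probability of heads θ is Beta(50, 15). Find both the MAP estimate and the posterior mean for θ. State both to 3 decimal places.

Mode = (50−1)/(50+15−2) = 49/63 = 0.778.
Mean = 50/(50+15) = 50/65 = 0.769.
The mean is pulled below the mode by the posterior's left skew.

MAP = 0.778; posterior mean = 0.769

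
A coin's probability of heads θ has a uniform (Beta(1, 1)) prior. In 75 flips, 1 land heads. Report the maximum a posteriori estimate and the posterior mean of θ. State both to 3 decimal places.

maximum a posteriori estimate = 0.013, posterior mean = 0.026

Posterior: Beta(1+1, 1+74) = Beta(2, 75).
Mode = (2−1)/(2+75−2) = 1/75 = 0.013.
Mean = 2/(2+75) = 2/77 = 0.026.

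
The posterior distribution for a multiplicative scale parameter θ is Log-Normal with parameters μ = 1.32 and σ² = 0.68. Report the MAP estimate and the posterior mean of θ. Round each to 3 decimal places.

Mode = exp(μ − σ²) = exp(0.64) = 1.896.
Mean = exp(μ + σ²/2) = exp(1.660) = 5.259.
Right-skewed posterior ⇒ mode < mean.

θ_MAP = 1.896, E[θ|data] = 5.259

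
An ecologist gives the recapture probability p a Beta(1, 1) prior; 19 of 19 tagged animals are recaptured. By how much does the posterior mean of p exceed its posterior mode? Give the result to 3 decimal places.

Posterior: Beta(1+19, 1+0) = Beta(20, 1).
Since β = 1 ≤ 1 and α > 1, the Beta density is monotone increasing on [0,1]; the mode is at 1.
Mean = 20/(20+1) = 0.952.
Difference = 0.952 − 1.000 = -0.048.

-0.048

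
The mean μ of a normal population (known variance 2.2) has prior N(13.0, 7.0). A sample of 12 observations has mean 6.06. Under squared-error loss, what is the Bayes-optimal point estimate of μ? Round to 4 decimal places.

Posterior for μ is Normal. Precision-weighted mean: (1/7.0·13.0 + 12/2.2·6.06) / (1/7.0 + 12/2.2) = 6.2371.
A Normal posterior is symmetric, so mode = mean.
Squared-error loss ⇒ the optimal estimator is the posterior mean.

6.2371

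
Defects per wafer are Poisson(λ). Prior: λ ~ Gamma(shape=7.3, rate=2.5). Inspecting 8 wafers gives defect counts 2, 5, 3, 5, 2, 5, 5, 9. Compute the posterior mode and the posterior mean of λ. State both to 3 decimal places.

MAP = 4.029; posterior mean = 4.124

Σ counts = 36. Posterior: Gamma(shape = 7.3+36 = 43.3, rate = 2.5+8 = 10.5).
Mode = (α−1)/β = 42.3/10.5 = 4.029.
Mean = α/β = 43.3/10.5 = 4.124.
Mean > mode: the posterior has a right tail.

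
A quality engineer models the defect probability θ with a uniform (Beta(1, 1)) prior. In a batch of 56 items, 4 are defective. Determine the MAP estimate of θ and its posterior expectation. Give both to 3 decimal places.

Posterior: Beta(1+4, 1+52) = Beta(5, 53).
Mode = (5−1)/(5+53−2) = 4/56 = 0.071.
With a flat prior the MAP equals the MLE, 4/56.
Mean = 5/(5+53) = 5/58 = 0.086.
The mean is pulled above the mode by the posterior's right skew.

MAP = 0.071, posterior mean = 0.086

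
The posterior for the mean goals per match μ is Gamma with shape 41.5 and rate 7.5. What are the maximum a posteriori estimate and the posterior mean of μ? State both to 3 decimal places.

MAP: 5.400. Posterior mean: 5.533.

Mode = (α−1)/β = 40.5/7.5 = 5.400.
Mean = α/β = 41.5/7.5 = 5.533.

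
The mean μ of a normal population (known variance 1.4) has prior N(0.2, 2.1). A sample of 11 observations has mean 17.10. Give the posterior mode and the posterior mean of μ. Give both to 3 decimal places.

Posterior for μ is Normal. Precision-weighted mean: (1/2.1·0.2 + 11/1.4·17.10) / (1/2.1 + 11/1.4) = 16.134.
A Normal posterior is symmetric, so mode = mean.

MAP = 16.134, posterior mean = 16.134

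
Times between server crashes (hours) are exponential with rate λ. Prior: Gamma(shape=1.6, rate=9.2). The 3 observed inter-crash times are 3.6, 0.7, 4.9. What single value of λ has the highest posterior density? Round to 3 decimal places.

0.196

Σ times = 9.2. Posterior: Gamma(shape = 1.6+3 = 4.6, rate = 9.2+9.2 = 18.4).
Mode = (α−1)/β = 3.6/18.4 = 0.196.
Mean = α/β = 4.6/18.4 = 0.250.
This is the posterior mode — the MAP estimate.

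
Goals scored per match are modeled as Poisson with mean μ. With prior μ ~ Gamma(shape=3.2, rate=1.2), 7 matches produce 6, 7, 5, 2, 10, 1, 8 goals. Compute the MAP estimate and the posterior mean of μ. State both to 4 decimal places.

Σ counts = 39. Posterior: Gamma(shape = 3.2+39 = 42.2, rate = 1.2+7 = 8.2).
Mode = (α−1)/β = 41.2/8.2 = 5.0244.
Mean = α/β = 42.2/8.2 = 5.1463.

MAP = 5.0244, posterior mean = 5.1463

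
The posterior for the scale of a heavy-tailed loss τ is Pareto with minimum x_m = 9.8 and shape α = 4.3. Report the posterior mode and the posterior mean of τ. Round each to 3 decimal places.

The Pareto density is strictly decreasing on [x_m, ∞), so the mode is x_m = 9.800.
Mean = α·x_m/(α−1) = 4.3·9.8/3.3 = 12.770.

MAP = 9.800, posterior mean = 12.770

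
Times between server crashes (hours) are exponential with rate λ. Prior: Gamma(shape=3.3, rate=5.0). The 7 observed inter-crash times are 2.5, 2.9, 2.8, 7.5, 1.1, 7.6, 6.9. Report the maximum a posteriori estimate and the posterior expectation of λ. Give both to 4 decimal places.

Σ times = 31.3. Posterior: Gamma(shape = 3.3+7 = 10.3, rate = 5.0+31.3 = 36.3).
Mode = (α−1)/β = 9.3/36.3 = 0.2562.
Mean = α/β = 10.3/36.3 = 0.2837.

maximum a posteriori estimate = 0.2562, posterior expectation = 0.2837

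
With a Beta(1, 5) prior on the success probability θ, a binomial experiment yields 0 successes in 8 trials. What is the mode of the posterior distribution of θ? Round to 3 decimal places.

Posterior: Beta(1+0, 5+8) = Beta(1, 13).
Since α = 1 ≤ 1 and β > 1, the Beta density is monotone decreasing on [0,1]; the mode is at 0.
Mean = 1/(1+13) = 0.071.
This is the posterior mode — the MAP estimate.

0.000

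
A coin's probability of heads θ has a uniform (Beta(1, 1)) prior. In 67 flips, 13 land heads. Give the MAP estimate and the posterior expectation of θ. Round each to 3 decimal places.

Posterior: Beta(1+13, 1+54) = Beta(14, 55).
Mode = (14−1)/(14+55−2) = 13/67 = 0.194.
Mean = 14/(14+55) = 14/69 = 0.203.
Mean > mode: the posterior has a right tail.

MAP = 0.194, posterior mean = 0.203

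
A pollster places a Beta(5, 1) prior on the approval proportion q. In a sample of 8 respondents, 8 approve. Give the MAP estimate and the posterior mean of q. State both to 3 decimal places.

Posterior: Beta(5+8, 1+0) = Beta(13, 1).
Since β = 1 ≤ 1 and α > 1, the Beta density is monotone increasing on [0,1]; the mode is at 1.
Mean = 13/(13+1) = 0.929.

MAP = 1.000, posterior mean = 0.929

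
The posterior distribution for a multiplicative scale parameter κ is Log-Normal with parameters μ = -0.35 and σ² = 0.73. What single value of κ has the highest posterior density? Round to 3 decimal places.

Mode = exp(μ − σ²) = exp(-1.08) = 0.340.
Mean = exp(μ + σ²/2) = exp(0.015) = 1.015.
This is the posterior mode — the MAP estimate.

0.340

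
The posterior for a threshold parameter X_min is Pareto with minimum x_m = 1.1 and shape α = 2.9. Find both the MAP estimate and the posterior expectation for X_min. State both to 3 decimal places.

The Pareto density is strictly decreasing on [x_m, ∞), so the mode is x_m = 1.100.
Mean = α·x_m/(α−1) = 2.9·1.1/1.9 = 1.679.

MAP = 1.100; posterior mean = 1.679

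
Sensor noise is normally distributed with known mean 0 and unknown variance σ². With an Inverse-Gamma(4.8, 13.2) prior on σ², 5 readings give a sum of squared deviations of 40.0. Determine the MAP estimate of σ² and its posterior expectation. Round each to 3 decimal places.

MAP = 4.000, posterior mean = 5.270

Posterior: Inverse-Gamma(shape = 4.8+5/2 = 7.3, scale = 13.2+40.0/2 = 33.2).
Mode = β/(α+1) = 33.2/8.3 = 4.000.
Mean = β/(α−1) = 33.2/6.3 = 5.270.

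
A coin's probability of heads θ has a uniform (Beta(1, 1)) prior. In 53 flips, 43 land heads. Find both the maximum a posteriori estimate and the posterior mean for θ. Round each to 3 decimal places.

θ_MAP = 0.811, E[θ|data] = 0.800

Posterior: Beta(1+43, 1+10) = Beta(44, 11).
Mode = (44−1)/(44+11−2) = 43/53 = 0.811.
With a flat prior the MAP equals the MLE, 43/53.
Mean = 44/(44+11) = 44/55 = 0.800.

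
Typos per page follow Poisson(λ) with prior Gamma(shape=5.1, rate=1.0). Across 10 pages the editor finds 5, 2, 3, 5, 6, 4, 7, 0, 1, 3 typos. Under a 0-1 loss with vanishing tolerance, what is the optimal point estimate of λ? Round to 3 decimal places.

Σ counts = 36. Posterior: Gamma(shape = 5.1+36 = 41.1, rate = 1.0+10 = 11.0).
Mode = (α−1)/β = 40.1/11.0 = 3.645.
Mean = α/β = 41.1/11.0 = 3.736.
This is the posterior mode — the MAP estimate.

3.645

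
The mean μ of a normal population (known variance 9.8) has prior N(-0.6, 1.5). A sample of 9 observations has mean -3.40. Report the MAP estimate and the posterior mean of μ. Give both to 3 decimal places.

Posterior for μ is Normal. Precision-weighted mean: (1/1.5·-0.6 + 9/9.8·-3.40) / (1/1.5 + 9/9.8) = -2.222.
A Normal posterior is symmetric, so mode = mean.

MAP estimate = -2.222, posterior mean = -2.222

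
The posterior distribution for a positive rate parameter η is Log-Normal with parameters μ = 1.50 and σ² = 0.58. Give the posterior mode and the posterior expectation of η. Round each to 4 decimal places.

η_MAP = 2.5093, E[η|data] = 5.9895

Mode = exp(μ − σ²) = exp(0.92) = 2.5093.
Mean = exp(μ + σ²/2) = exp(1.790) = 5.9895.
Right-skewed posterior ⇒ mode < mean.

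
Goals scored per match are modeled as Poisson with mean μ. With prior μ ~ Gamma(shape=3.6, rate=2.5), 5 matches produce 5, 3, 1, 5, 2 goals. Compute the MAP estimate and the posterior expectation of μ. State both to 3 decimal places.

Σ counts = 16. Posterior: Gamma(shape = 3.6+16 = 19.6, rate = 2.5+5 = 7.5).
Mode = (α−1)/β = 18.6/7.5 = 2.480.
Mean = α/β = 19.6/7.5 = 2.613.

MAP: 2.480. Posterior mean: 2.613.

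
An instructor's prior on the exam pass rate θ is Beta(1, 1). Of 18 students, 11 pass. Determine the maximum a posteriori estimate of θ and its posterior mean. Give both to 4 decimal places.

MAP = 0.6111; posterior mean = 0.6000

Posterior: Beta(1+11, 1+7) = Beta(12, 8).
Mode = (12−1)/(12+8−2) = 11/18 = 0.6111.
With a flat prior the MAP equals the MLE, 11/18.
Mean = 12/(12+8) = 12/20 = 0.6000.
The posterior is left-skewed, so the mode exceeds the mean.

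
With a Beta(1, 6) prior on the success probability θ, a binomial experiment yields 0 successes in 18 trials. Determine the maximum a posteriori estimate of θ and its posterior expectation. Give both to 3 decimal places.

θ_MAP = 0.000, E[θ|data] = 0.040

Posterior: Beta(1+0, 6+18) = Beta(1, 24).
Since α = 1 ≤ 1 and β > 1, the Beta density is monotone decreasing on [0,1]; the mode is at 0.
Mean = 1/(1+24) = 0.040.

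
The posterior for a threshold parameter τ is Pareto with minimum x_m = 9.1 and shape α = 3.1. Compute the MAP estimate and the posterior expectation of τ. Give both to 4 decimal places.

MAP = 9.1000; posterior mean = 13.4333

The Pareto density is strictly decreasing on [x_m, ∞), so the mode is x_m = 9.1000.
Mean = α·x_m/(α−1) = 3.1·9.1/2.1 = 13.4333.
Right-skewed posterior ⇒ mode < mean.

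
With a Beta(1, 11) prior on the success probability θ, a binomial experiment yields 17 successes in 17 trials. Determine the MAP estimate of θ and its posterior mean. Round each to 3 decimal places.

MAP = 0.630, posterior mean = 0.621

Posterior: Beta(1+17, 11+0) = Beta(18, 11).
Mode = (18−1)/(18+11−2) = 17/27 = 0.630.
Mean = 18/(18+11) = 18/29 = 0.621.
Mode > mean: the posterior has a left tail.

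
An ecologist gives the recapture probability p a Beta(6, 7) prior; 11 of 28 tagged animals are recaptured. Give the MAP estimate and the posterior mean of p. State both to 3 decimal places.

p_MAP = 0.410, E[p|data] = 0.415

Posterior: Beta(6+11, 7+17) = Beta(17, 24).
Mode = (17−1)/(17+24−2) = 16/39 = 0.410.
Mean = 17/(17+24) = 17/41 = 0.415.
The posterior is right-skewed, so the mean exceeds the mode.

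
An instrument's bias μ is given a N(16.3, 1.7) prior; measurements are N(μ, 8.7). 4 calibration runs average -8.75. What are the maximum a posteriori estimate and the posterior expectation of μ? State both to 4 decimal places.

MAP = 5.3103, posterior mean = 5.3103

Posterior for μ is Normal. Precision-weighted mean: (1/1.7·16.3 + 4/8.7·-8.75) / (1/1.7 + 4/8.7) = 5.3103.
A Normal posterior is symmetric, so mode = mean.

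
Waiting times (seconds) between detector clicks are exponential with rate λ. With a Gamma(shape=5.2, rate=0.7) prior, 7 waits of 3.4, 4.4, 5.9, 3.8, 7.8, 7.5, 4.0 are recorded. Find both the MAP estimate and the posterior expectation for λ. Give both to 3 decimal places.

MAP estimate = 0.299, posterior expectation = 0.325

Σ times = 36.8. Posterior: Gamma(shape = 5.2+7 = 12.2, rate = 0.7+36.8 = 37.5).
Mode = (α−1)/β = 11.2/37.5 = 0.299.
Mean = α/β = 12.2/37.5 = 0.325.
Right-skewed posterior ⇒ mode < mean.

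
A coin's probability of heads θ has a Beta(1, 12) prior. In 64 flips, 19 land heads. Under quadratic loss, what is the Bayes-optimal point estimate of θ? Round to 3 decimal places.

0.260

Posterior: Beta(1+19, 12+45) = Beta(20, 57).
Mode = (20−1)/(20+57−2) = 19/75 = 0.253.
Mean = 20/(20+57) = 20/77 = 0.260.
Quadratic loss ⇒ the optimal estimator is the posterior mean.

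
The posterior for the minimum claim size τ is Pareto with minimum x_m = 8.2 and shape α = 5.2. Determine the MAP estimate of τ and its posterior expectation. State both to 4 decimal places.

The Pareto density is strictly decreasing on [x_m, ∞), so the mode is x_m = 8.2000.
Mean = α·x_m/(α−1) = 5.2·8.2/4.2 = 10.1524.
The posterior is right-skewed, so the mean exceeds the mode.

MAP estimate = 8.2000, posterior expectation = 10.1524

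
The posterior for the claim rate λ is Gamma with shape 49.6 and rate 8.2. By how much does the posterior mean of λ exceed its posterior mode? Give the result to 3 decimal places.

0.122

Mode = (α−1)/β = 48.6/8.2 = 5.927.
Mean = α/β = 49.6/8.2 = 6.049.
Difference = 6.049 − 5.927 = 0.122.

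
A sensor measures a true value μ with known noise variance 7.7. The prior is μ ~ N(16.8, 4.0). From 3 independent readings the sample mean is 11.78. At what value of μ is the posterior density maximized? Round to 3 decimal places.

Posterior for μ is Normal. Precision-weighted mean: (1/4.0·16.8 + 3/7.7·11.78) / (1/4.0 + 3/7.7) = 13.742.
A Normal posterior is symmetric, so mode = mean.
This is the posterior mode — the MAP estimate.

13.742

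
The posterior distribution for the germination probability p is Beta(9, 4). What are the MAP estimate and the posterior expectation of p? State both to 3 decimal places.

MAP = 0.727, posterior mean = 0.692

Mode = (9−1)/(9+4−2) = 8/11 = 0.727.
Mean = 9/(9+4) = 9/13 = 0.692.
The mean is pulled below the mode by the posterior's left skew.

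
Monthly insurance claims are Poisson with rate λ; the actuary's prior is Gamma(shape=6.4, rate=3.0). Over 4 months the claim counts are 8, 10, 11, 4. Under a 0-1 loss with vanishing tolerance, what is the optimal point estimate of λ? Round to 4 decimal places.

Σ counts = 33. Posterior: Gamma(shape = 6.4+33 = 39.4, rate = 3.0+4 = 7.0).
Mode = (α−1)/β = 38.4/7.0 = 5.4857.
Mean = α/β = 39.4/7.0 = 5.6286.
This is the posterior mode — the MAP estimate.

5.4857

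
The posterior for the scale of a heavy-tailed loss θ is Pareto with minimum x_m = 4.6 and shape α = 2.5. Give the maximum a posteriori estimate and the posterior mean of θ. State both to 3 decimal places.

MAP = 4.600, posterior mean = 7.667

The Pareto density is strictly decreasing on [x_m, ∞), so the mode is x_m = 4.600.
Mean = α·x_m/(α−1) = 2.5·4.6/1.5 = 7.667.
Mean > mode: the posterior has a right tail.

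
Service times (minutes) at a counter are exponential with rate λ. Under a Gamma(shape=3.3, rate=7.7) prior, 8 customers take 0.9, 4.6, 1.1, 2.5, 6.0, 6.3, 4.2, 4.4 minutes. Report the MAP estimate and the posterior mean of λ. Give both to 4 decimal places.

MAP = 0.2732; posterior mean = 0.2997

Σ times = 30.0. Posterior: Gamma(shape = 3.3+8 = 11.3, rate = 7.7+30.0 = 37.7).
Mode = (α−1)/β = 10.3/37.7 = 0.2732.
Mean = α/β = 11.3/37.7 = 0.2997.
The mean is pulled above the mode by the posterior's right skew.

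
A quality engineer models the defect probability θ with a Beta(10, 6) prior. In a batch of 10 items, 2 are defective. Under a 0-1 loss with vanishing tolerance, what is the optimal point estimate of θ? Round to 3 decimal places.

Posterior: Beta(10+2, 6+8) = Beta(12, 14).
Mode = (12−1)/(12+14−2) = 11/24 = 0.458.
Mean = 12/(12+14) = 12/26 = 0.462.
This is the posterior mode — the MAP estimate.

0.458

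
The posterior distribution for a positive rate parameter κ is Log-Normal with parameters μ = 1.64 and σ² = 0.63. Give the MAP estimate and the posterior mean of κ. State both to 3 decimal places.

MAP = 2.746, posterior mean = 7.064

Mode = exp(μ − σ²) = exp(1.01) = 2.746.
Mean = exp(μ + σ²/2) = exp(1.955) = 7.064.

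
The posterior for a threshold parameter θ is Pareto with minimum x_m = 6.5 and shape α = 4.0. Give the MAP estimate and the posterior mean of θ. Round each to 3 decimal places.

θ_MAP = 6.500, E[θ|data] = 8.667

The Pareto density is strictly decreasing on [x_m, ∞), so the mode is x_m = 6.500.
Mean = α·x_m/(α−1) = 4.0·6.5/3.0 = 8.667.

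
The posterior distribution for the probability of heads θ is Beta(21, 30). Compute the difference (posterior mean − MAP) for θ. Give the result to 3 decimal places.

0.004

Mode = (21−1)/(21+30−2) = 20/49 = 0.408.
Mean = 21/(21+30) = 21/51 = 0.412.
Difference = 0.412 − 0.408 = 0.004.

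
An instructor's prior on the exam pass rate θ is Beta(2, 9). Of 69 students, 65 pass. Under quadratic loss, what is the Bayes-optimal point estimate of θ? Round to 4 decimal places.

0.8375

Posterior: Beta(2+65, 9+4) = Beta(67, 13).
Mode = (67−1)/(67+13−2) = 66/78 = 0.8462.
Mean = 67/(67+13) = 67/80 = 0.8375.
Quadratic loss ⇒ the optimal estimator is the posterior mean.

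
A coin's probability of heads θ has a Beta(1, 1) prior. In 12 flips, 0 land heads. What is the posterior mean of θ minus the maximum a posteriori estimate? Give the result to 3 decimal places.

Posterior: Beta(1+0, 1+12) = Beta(1, 13).
Since α = 1 ≤ 1 and β > 1, the Beta density is monotone decreasing on [0,1]; the mode is at 0.
Mean = 1/(1+13) = 0.071.
Difference = 0.071 − 0.000 = 0.071.

0.071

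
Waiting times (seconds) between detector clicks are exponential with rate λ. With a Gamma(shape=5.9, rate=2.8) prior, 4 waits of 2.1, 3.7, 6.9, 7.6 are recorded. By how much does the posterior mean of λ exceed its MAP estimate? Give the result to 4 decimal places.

0.0433

Σ times = 20.3. Posterior: Gamma(shape = 5.9+4 = 9.9, rate = 2.8+20.3 = 23.1).
Mode = (α−1)/β = 8.9/23.1 = 0.3853.
Mean = α/β = 9.9/23.1 = 0.4286.
Difference = 0.4286 − 0.3853 = 0.0433.
The posterior is right-skewed, so the mean exceeds the mode.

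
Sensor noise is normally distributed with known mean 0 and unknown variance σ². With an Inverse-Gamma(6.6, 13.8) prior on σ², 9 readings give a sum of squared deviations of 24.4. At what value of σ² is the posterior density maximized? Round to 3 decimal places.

Posterior: Inverse-Gamma(shape = 6.6+9/2 = 11.1, scale = 13.8+24.4/2 = 26.0).
Mode = β/(α+1) = 26.0/12.1 = 2.149.
Mean = β/(α−1) = 26.0/10.1 = 2.574.
This is the posterior mode — the MAP estimate.

2.149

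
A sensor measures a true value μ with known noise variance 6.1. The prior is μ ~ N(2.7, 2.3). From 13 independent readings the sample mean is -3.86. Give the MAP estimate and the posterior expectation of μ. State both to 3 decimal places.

MAP = -2.748; posterior mean = -2.748

Posterior for μ is Normal. Precision-weighted mean: (1/2.3·2.7 + 13/6.1·-3.86) / (1/2.3 + 13/6.1) = -2.748.
A Normal posterior is symmetric, so mode = mean.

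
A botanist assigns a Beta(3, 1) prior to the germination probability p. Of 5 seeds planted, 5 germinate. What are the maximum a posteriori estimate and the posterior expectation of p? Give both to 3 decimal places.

MAP = 1.000, posterior mean = 0.889

Posterior: Beta(3+5, 1+0) = Beta(8, 1).
Since β = 1 ≤ 1 and α > 1, the Beta density is monotone increasing on [0,1]; the mode is at 1.
Mean = 8/(8+1) = 0.889.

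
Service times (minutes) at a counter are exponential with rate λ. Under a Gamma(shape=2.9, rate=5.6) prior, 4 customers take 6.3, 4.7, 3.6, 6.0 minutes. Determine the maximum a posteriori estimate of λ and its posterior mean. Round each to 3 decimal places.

Σ times = 20.6. Posterior: Gamma(shape = 2.9+4 = 6.9, rate = 5.6+20.6 = 26.2).
Mode = (α−1)/β = 5.9/26.2 = 0.225.
Mean = α/β = 6.9/26.2 = 0.263.

maximum a posteriori estimate = 0.225, posterior mean = 0.263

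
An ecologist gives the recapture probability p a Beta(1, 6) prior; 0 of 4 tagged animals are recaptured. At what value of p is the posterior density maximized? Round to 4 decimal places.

0.0000

Posterior: Beta(1+0, 6+4) = Beta(1, 10).
Since α = 1 ≤ 1 and β > 1, the Beta density is monotone decreasing on [0,1]; the mode is at 0.
Mean = 1/(1+10) = 0.0909.
This is the posterior mode — the MAP estimate.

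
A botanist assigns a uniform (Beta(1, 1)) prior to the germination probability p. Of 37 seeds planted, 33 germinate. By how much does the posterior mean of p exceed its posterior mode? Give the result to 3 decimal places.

-0.020

Posterior: Beta(1+33, 1+4) = Beta(34, 5).
Mode = (34−1)/(34+5−2) = 33/37 = 0.892.
With a flat prior the MAP equals the MLE, 33/37.
Mean = 34/(34+5) = 34/39 = 0.872.
Difference = 0.872 − 0.892 = -0.020.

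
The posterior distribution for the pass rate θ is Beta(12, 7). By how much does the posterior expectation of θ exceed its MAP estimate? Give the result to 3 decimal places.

Mode = (12−1)/(12+7−2) = 11/17 = 0.647.
Mean = 12/(12+7) = 12/19 = 0.632.
Difference = 0.632 − 0.647 = -0.015.

-0.015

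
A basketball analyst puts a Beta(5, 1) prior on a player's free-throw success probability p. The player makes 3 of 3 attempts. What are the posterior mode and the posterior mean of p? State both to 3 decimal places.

MAP: 1.000. Posterior mean: 0.889.

Posterior: Beta(5+3, 1+0) = Beta(8, 1).
Since β = 1 ≤ 1 and α > 1, the Beta density is monotone increasing on [0,1]; the mode is at 1.
Mean = 8/(8+1) = 0.889.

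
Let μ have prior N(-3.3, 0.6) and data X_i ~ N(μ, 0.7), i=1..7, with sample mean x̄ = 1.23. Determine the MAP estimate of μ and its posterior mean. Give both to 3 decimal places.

Posterior for μ is Normal. Precision-weighted mean: (1/0.6·-3.3 + 7/0.7·1.23) / (1/0.6 + 7/0.7) = 0.583.
A Normal posterior is symmetric, so mode = mean.

MAP = 0.583, posterior mean = 0.583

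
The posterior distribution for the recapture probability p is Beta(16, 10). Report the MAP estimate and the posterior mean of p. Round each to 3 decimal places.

Mode = (16−1)/(16+10−2) = 15/24 = 0.625.
Mean = 16/(16+10) = 16/26 = 0.615.

MAP estimate = 0.625, posterior mean = 0.615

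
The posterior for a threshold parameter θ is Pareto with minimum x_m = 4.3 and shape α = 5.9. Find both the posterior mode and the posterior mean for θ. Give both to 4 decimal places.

The Pareto density is strictly decreasing on [x_m, ∞), so the mode is x_m = 4.3000.
Mean = α·x_m/(α−1) = 5.9·4.3/4.9 = 5.1776.
The posterior is right-skewed, so the mean exceeds the mode.

MAP = 4.3000, posterior mean = 5.1776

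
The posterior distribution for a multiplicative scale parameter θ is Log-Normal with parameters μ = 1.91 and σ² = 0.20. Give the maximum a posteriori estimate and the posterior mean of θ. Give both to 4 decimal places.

Mode = exp(μ − σ²) = exp(1.71) = 5.5290.
Mean = exp(μ + σ²/2) = exp(2.010) = 7.4633.
The posterior is right-skewed, so the mean exceeds the mode.

MAP = 5.5290, posterior mean = 7.4633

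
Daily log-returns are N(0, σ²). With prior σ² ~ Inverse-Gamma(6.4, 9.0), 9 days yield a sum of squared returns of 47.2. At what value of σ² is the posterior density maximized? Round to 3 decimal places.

2.739

Posterior: Inverse-Gamma(shape = 6.4+9/2 = 10.9, scale = 9.0+47.2/2 = 32.6).
Mode = β/(α+1) = 32.6/11.9 = 2.739.
Mean = β/(α−1) = 32.6/9.9 = 3.293.
This is the posterior mode — the MAP estimate.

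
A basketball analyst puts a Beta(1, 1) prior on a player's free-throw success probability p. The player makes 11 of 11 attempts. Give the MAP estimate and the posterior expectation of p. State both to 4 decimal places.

MAP estimate = 1.0000, posterior expectation = 0.9231

Posterior: Beta(1+11, 1+0) = Beta(12, 1).
Since β = 1 ≤ 1 and α > 1, the Beta density is monotone increasing on [0,1]; the mode is at 1.
Mean = 12/(12+1) = 0.9231.
The mean is pulled below the mode by the posterior's left skew.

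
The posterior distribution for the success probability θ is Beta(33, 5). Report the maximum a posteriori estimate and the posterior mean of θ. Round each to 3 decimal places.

MAP: 0.889. Posterior mean: 0.868.

Mode = (33−1)/(33+5−2) = 32/36 = 0.889.
Mean = 33/(33+5) = 33/38 = 0.868.
The mean is pulled below the mode by the posterior's left skew.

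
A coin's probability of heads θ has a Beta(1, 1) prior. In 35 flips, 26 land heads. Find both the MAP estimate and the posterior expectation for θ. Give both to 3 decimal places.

Posterior: Beta(1+26, 1+9) = Beta(27, 10).
Mode = (27−1)/(27+10−2) = 26/35 = 0.743.
With a flat prior the MAP equals the MLE, 26/35.
Mean = 27/(27+10) = 27/37 = 0.730.

MAP = 0.743; posterior mean = 0.730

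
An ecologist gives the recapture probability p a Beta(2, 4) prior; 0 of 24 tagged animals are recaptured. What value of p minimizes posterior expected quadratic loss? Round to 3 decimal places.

0.067

Posterior: Beta(2+0, 4+24) = Beta(2, 28).
Mode = (2−1)/(2+28−2) = 1/28 = 0.036.
Mean = 2/(2+28) = 2/30 = 0.067.
Quadratic loss ⇒ the optimal estimator is the posterior mean.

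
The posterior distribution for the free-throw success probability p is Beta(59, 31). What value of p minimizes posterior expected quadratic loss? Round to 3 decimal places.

0.656

Mode = (59−1)/(59+31−2) = 58/88 = 0.659.
Mean = 59/(59+31) = 59/90 = 0.656.
Quadratic loss ⇒ the optimal estimator is the posterior mean.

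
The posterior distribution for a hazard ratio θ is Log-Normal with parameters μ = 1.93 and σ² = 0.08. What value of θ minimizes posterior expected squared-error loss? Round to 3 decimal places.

Mode = exp(μ − σ²) = exp(1.85) = 6.360.
Mean = exp(μ + σ²/2) = exp(1.970) = 7.171.
Squared-error loss ⇒ the optimal estimator is the posterior mean.

7.171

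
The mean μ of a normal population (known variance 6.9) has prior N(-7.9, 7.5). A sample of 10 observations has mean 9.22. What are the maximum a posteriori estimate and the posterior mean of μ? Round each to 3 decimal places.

maximum a posteriori estimate = 7.778, posterior mean = 7.778

Posterior for μ is Normal. Precision-weighted mean: (1/7.5·-7.9 + 10/6.9·9.22) / (1/7.5 + 10/6.9) = 7.778.
A Normal posterior is symmetric, so mode = mean.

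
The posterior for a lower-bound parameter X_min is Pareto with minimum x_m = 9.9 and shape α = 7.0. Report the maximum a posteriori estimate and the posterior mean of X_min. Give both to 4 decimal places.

X_min_MAP = 9.9000, E[X_min|data] = 11.5500

The Pareto density is strictly decreasing on [x_m, ∞), so the mode is x_m = 9.9000.
Mean = α·x_m/(α−1) = 7.0·9.9/6.0 = 11.5500.
Right-skewed posterior ⇒ mode < mean.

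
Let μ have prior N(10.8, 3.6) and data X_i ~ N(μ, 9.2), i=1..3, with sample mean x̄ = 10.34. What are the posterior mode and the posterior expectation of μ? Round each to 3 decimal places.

posterior mode = 10.552, posterior expectation = 10.552

Posterior for μ is Normal. Precision-weighted mean: (1/3.6·10.8 + 3/9.2·10.34) / (1/3.6 + 3/9.2) = 10.552.
A Normal posterior is symmetric, so mode = mean.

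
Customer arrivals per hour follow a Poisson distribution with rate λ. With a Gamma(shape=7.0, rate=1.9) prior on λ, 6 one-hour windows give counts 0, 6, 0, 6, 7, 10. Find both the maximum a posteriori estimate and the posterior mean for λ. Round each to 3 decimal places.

Σ counts = 29. Posterior: Gamma(shape = 7.0+29 = 36.0, rate = 1.9+6 = 7.9).
Mode = (α−1)/β = 35.0/7.9 = 4.430.
Mean = α/β = 36.0/7.9 = 4.557.

MAP = 4.430, posterior mean = 4.557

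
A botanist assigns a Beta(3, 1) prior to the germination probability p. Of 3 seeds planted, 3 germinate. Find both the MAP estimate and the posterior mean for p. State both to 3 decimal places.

Posterior: Beta(3+3, 1+0) = Beta(6, 1).
Since β = 1 ≤ 1 and α > 1, the Beta density is monotone increasing on [0,1]; the mode is at 1.
Mean = 6/(6+1) = 0.857.

p_MAP = 1.000, E[p|data] = 0.857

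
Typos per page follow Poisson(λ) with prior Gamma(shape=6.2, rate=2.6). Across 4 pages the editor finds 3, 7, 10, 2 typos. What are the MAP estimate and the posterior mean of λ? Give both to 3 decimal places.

λ_MAP = 4.121, E[λ|data] = 4.273

Σ counts = 22. Posterior: Gamma(shape = 6.2+22 = 28.2, rate = 2.6+4 = 6.6).
Mode = (α−1)/β = 27.2/6.6 = 4.121.
Mean = α/β = 28.2/6.6 = 4.273.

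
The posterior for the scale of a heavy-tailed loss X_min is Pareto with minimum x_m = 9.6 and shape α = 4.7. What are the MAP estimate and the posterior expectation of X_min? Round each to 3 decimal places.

MAP = 9.600, posterior mean = 12.195

The Pareto density is strictly decreasing on [x_m, ∞), so the mode is x_m = 9.600.
Mean = α·x_m/(α−1) = 4.7·9.6/3.7 = 12.195.
Mean > mode: the posterior has a right tail.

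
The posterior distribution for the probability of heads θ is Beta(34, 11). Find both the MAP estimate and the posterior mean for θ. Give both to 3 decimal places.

MAP = 0.767; posterior mean = 0.756

Mode = (34−1)/(34+11−2) = 33/43 = 0.767.
Mean = 34/(34+11) = 34/45 = 0.756.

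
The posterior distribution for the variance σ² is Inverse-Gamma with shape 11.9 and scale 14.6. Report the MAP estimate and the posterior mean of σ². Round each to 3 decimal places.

MAP = 1.132; posterior mean = 1.339

Mode = β/(α+1) = 14.6/12.9 = 1.132.
Mean = β/(α−1) = 14.6/10.9 = 1.339.
Right-skewed posterior ⇒ mode < mean.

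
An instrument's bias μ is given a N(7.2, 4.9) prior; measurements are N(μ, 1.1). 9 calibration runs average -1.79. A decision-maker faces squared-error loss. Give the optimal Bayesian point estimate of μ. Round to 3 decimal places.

-1.571

Posterior for μ is Normal. Precision-weighted mean: (1/4.9·7.2 + 9/1.1·-1.79) / (1/4.9 + 9/1.1) = -1.571.
A Normal posterior is symmetric, so mode = mean.
Squared-error loss ⇒ the optimal estimator is the posterior mean.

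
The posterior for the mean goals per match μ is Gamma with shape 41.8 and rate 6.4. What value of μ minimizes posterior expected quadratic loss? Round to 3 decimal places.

6.531

Mode = (α−1)/β = 40.8/6.4 = 6.375.
Mean = α/β = 41.8/6.4 = 6.531.
Quadratic loss ⇒ the optimal estimator is the posterior mean.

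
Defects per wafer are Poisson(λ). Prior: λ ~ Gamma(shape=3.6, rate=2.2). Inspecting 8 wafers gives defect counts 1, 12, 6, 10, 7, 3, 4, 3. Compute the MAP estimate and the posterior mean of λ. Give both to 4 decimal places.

Σ counts = 46. Posterior: Gamma(shape = 3.6+46 = 49.6, rate = 2.2+8 = 10.2).
Mode = (α−1)/β = 48.6/10.2 = 4.7647.
Mean = α/β = 49.6/10.2 = 4.8627.
The mean is pulled above the mode by the posterior's right skew.

MAP estimate = 4.7647, posterior mean = 4.8627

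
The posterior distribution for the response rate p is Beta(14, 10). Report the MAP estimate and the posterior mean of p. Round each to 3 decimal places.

Mode = (14−1)/(14+10−2) = 13/22 = 0.591.
Mean = 14/(14+10) = 14/24 = 0.583.
Left-skewed posterior ⇒ mean < mode.

p_MAP = 0.591, E[p|data] = 0.583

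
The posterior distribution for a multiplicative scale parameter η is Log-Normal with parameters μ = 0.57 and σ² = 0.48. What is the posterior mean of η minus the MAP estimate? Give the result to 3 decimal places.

1.154

Mode = exp(μ − σ²) = exp(0.09) = 1.094.
Mean = exp(μ + σ²/2) = exp(0.810) = 2.248.
Difference = 2.248 − 1.094 = 1.154.
Right-skewed posterior ⇒ mode < mean.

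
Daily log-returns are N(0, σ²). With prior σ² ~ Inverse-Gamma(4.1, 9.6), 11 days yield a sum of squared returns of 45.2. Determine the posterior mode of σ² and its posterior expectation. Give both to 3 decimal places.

Posterior: Inverse-Gamma(shape = 4.1+11/2 = 9.6, scale = 9.6+45.2/2 = 32.2).
Mode = β/(α+1) = 32.2/10.6 = 3.038.
Mean = β/(α−1) = 32.2/8.6 = 3.744.
Right-skewed posterior ⇒ mode < mean.

MAP = 3.038, posterior mean = 3.744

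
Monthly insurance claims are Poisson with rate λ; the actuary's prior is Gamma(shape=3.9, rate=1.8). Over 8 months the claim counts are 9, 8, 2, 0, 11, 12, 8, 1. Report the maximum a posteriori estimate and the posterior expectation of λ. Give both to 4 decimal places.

MAP: 5.5000. Posterior mean: 5.6020.

Σ counts = 51. Posterior: Gamma(shape = 3.9+51 = 54.9, rate = 1.8+8 = 9.8).
Mode = (α−1)/β = 53.9/9.8 = 5.5000.
Mean = α/β = 54.9/9.8 = 5.6020.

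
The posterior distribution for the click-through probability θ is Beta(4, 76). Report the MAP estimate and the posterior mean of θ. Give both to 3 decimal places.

Mode = (4−1)/(4+76−2) = 3/78 = 0.038.
Mean = 4/(4+76) = 4/80 = 0.050.
Right-skewed posterior ⇒ mode < mean.

MAP estimate = 0.038, posterior mean = 0.050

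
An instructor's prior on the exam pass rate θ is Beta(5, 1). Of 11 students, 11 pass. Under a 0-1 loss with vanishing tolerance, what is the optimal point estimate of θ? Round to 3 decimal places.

Posterior: Beta(5+11, 1+0) = Beta(16, 1).
Since β = 1 ≤ 1 and α > 1, the Beta density is monotone increasing on [0,1]; the mode is at 1.
Mean = 16/(16+1) = 0.941.
This is the posterior mode — the MAP estimate.

1.000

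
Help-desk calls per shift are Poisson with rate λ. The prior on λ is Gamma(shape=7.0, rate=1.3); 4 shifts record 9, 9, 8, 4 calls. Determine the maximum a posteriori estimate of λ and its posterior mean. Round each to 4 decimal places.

Σ counts = 30. Posterior: Gamma(shape = 7.0+30 = 37.0, rate = 1.3+4 = 5.3).
Mode = (α−1)/β = 36.0/5.3 = 6.7925.
Mean = α/β = 37.0/5.3 = 6.9811.

maximum a posteriori estimate = 6.7925, posterior mean = 6.9811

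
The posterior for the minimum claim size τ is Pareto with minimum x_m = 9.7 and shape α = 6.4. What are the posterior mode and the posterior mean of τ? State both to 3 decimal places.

τ_MAP = 9.700, E[τ|data] = 11.496

The Pareto density is strictly decreasing on [x_m, ∞), so the mode is x_m = 9.700.
Mean = α·x_m/(α−1) = 6.4·9.7/5.4 = 11.496.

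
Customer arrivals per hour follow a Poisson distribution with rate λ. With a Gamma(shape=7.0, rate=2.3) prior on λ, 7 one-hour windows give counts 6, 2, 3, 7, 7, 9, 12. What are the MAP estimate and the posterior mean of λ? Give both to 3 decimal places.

MAP = 5.591; posterior mean = 5.699

Σ counts = 46. Posterior: Gamma(shape = 7.0+46 = 53.0, rate = 2.3+7 = 9.3).
Mode = (α−1)/β = 52.0/9.3 = 5.591.
Mean = α/β = 53.0/9.3 = 5.699.
The posterior is right-skewed, so the mean exceeds the mode.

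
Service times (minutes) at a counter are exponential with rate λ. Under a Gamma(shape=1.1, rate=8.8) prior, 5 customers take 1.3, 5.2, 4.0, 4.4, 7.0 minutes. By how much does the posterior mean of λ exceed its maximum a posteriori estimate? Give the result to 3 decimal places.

Σ times = 21.9. Posterior: Gamma(shape = 1.1+5 = 6.1, rate = 8.8+21.9 = 30.7).
Mode = (α−1)/β = 5.1/30.7 = 0.166.
Mean = α/β = 6.1/30.7 = 0.199.
Difference = 0.199 − 0.166 = 0.033.
Mean > mode: the posterior has a right tail.

0.033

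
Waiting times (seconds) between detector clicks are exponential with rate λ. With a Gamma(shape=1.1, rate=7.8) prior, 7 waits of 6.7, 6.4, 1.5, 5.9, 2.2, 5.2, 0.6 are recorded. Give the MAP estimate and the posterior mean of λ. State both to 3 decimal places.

λ_MAP = 0.196, E[λ|data] = 0.223

Σ times = 28.5. Posterior: Gamma(shape = 1.1+7 = 8.1, rate = 7.8+28.5 = 36.3).
Mode = (α−1)/β = 7.1/36.3 = 0.196.
Mean = α/β = 8.1/36.3 = 0.223.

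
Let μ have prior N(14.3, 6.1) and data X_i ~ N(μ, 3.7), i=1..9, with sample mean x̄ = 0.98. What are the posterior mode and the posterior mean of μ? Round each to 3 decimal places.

Posterior for μ is Normal. Precision-weighted mean: (1/6.1·14.3 + 9/3.7·0.98) / (1/6.1 + 9/3.7) = 1.821.
A Normal posterior is symmetric, so mode = mean.

posterior mode = 1.821, posterior mean = 1.821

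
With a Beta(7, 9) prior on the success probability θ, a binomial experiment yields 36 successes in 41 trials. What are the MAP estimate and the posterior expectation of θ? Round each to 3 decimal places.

MAP = 0.764, posterior mean = 0.754

Posterior: Beta(7+36, 9+5) = Beta(43, 14).
Mode = (43−1)/(43+14−2) = 42/55 = 0.764.
Mean = 43/(43+14) = 43/57 = 0.754.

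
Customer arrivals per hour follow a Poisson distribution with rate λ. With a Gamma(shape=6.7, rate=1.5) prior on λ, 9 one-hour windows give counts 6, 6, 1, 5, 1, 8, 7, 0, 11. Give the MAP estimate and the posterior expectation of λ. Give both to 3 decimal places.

λ_MAP = 4.829, E[λ|data] = 4.924

Σ counts = 45. Posterior: Gamma(shape = 6.7+45 = 51.7, rate = 1.5+9 = 10.5).
Mode = (α−1)/β = 50.7/10.5 = 4.829.
Mean = α/β = 51.7/10.5 = 4.924.
Right-skewed posterior ⇒ mode < mean.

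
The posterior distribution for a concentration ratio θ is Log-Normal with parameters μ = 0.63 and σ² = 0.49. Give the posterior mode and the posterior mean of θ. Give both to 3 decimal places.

MAP = 1.150, posterior mean = 2.399

Mode = exp(μ − σ²) = exp(0.14) = 1.150.
Mean = exp(μ + σ²/2) = exp(0.875) = 2.399.
The posterior is right-skewed, so the mean exceeds the mode.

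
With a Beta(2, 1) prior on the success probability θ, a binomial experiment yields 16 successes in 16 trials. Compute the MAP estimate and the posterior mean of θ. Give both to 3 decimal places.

θ_MAP = 1.000, E[θ|data] = 0.947

Posterior: Beta(2+16, 1+0) = Beta(18, 1).
Since β = 1 ≤ 1 and α > 1, the Beta density is monotone increasing on [0,1]; the mode is at 1.
Mean = 18/(18+1) = 0.947.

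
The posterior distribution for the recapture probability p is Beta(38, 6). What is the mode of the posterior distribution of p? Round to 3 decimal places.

0.881

Mode = (38−1)/(38+6−2) = 37/42 = 0.881.
Mean = 38/(38+6) = 38/44 = 0.864.
This is the posterior mode — the MAP estimate.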